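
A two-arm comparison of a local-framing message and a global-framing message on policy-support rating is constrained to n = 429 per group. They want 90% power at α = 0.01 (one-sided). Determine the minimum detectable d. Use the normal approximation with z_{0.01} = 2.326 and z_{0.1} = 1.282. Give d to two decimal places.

d_min ≈ 0.25

For two independent groups of n = 429 each: d_min = (z_{α} + z_β)·√(2/n).
z-sum = 2.326 + 1.282 = 3.608.
d_min = 3.608 × √(2/429) = 3.608 × 0.0683 = 0.246.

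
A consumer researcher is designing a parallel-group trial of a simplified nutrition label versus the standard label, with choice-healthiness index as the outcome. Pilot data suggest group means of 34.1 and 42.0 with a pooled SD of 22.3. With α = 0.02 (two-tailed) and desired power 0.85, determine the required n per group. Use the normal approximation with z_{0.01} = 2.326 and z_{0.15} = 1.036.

n = 181 per group

Cohen's d = |M₁ − M₂| / SD_pooled = |34.1 − 42.0| / 22.3 = 7.9 / 22.3 = 0.354.
For two independent groups with equal n: n = 2·((z_{α/2} + z_β) / d)².
z_{α/2} + z_β = 2.326 + 1.036 = 3.362.
n = 2 × (3.362 / 0.354)² = 2 × 9.497² = 2 × 90.20 = 180.4.
Round up to the next whole participant.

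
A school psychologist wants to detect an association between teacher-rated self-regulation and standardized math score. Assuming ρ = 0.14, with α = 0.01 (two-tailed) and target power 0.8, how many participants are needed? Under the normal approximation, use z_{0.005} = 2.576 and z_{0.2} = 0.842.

Fisher's z: C = ½·ln((1+r)/(1−r)) = ½·ln(1.3256) = 0.1409.
n = ((z_{α/2} + z_β)/C)² + 3.
(2.576 + 0.842) / 0.1409 = 3.418 / 0.1409 = 24.258.
n = 24.258² + 3 = 588.47 + 3 = 591.5.
Round up.

n = 592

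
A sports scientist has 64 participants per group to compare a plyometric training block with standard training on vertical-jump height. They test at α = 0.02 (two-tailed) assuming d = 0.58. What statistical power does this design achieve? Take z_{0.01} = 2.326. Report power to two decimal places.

For two equal groups, power = Φ(d·√(n/2) − z_{α/2}).
d·√(n/2) = 0.58 × √(64/2) = 0.58 × 5.657 = 3.281.
z_β = 3.281 − 2.326 = 0.955.
Power = Φ(0.955) = 0.830.

power ≈ 0.83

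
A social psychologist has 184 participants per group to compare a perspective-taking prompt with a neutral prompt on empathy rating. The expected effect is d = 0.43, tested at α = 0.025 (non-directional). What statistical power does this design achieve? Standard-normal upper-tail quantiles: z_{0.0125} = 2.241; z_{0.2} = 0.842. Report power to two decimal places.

power ≈ 0.97

For two equal groups, power = Φ(d·√(n/2) − z_{α/2}).
d·√(n/2) = 0.43 × √(184/2) = 0.43 × 9.592 = 4.124.
z_β = 4.124 − 2.241 = 1.883.
Power = Φ(1.883) = 0.970.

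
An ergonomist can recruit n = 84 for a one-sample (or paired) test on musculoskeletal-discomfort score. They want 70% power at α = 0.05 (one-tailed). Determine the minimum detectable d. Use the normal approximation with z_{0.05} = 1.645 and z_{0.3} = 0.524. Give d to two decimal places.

d_min ≈ 0.24

For a single sample (or paired design) of n = 84: d_min = (z_{α} + z_β)/√n.
z-sum = 1.645 + 0.524 = 2.169.
d_min = 2.169 / √84 = 2.169 / 9.165 = 0.237.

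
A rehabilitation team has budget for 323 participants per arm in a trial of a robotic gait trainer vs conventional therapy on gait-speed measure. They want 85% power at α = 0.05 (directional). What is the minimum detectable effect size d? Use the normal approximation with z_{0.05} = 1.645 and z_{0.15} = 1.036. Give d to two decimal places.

For two independent groups of n = 323 each: d_min = (z_{α} + z_β)·√(2/n).
z-sum = 1.645 + 1.036 = 2.681.
d_min = 2.681 × √(2/323) = 2.681 × 0.0787 = 0.211.

d_min ≈ 0.21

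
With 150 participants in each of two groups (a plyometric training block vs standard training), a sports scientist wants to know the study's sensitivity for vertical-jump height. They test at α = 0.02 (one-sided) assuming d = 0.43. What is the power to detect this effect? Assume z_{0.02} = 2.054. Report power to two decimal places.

power ≈ 0.95

For two equal groups, power = Φ(d·√(n/2) − z_{α}).
d·√(n/2) = 0.43 × √(150/2) = 0.43 × 8.660 = 3.724.
z_β = 3.724 − 2.054 = 1.670.
Power = Φ(1.670) = 0.953.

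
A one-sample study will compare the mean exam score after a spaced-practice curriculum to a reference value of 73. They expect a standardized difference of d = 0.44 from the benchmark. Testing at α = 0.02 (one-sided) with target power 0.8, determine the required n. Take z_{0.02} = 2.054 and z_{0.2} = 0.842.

For a one-sample test: n = ((z_{α} + z_β) / d)².
z_{α} + z_β = 2.054 + 0.842 = 2.896.
n = (2.896 / 0.44)² = 6.582² = 43.32.
Round up.

n = 44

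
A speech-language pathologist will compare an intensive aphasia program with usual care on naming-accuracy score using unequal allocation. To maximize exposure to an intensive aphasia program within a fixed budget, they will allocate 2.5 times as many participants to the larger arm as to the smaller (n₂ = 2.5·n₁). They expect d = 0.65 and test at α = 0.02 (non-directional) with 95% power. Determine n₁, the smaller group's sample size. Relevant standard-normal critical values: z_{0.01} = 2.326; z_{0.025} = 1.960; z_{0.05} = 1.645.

n₁ = 53

With allocation ratio k = n₂/n₁ = 2.5, Var(x̄₁−x̄₂) = σ²(1/n₁ + 1/(k·n₁)) = σ²·(k+1)/(k·n₁).
So n₁ = (1 + 1/k)·((z_{α/2} + z_β)/d)² = 1.400 × (3.971/0.65)².
n₁ = 1.400 × 37.32 = 52.3.
Round up: n₁ = 53, giving n₂ = ⌈2.5 × 53⌉ = ⌈132.5⌉ = 133.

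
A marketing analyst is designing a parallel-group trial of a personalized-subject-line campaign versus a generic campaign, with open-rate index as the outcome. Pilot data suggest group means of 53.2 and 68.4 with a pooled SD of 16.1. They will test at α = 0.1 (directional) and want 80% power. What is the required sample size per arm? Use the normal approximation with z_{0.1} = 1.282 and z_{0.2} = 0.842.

Cohen's d = |M₁ − M₂| / SD_pooled = |53.2 − 68.4| / 16.1 = 15.2 / 16.1 = 0.944.
For two independent groups with equal n: n = 2·((z_{α} + z_β) / d)².
z_{α} + z_β = 1.282 + 0.842 = 2.124.
n = 2 × (2.124 / 0.944)² = 2 × 2.250² = 2 × 5.06 = 10.1.
Round up to the next whole participant.

n = 11 per group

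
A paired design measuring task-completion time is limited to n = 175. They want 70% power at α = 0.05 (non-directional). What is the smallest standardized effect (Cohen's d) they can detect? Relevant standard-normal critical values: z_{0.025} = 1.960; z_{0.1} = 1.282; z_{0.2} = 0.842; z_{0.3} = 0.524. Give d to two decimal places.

For a single sample (or paired design) of n = 175: d_min = (z_{α/2} + z_β)/√n.
z-sum = 1.960 + 0.524 = 2.484.
d_min = 2.484 / √175 = 2.484 / 13.229 = 0.188.

d_min ≈ 0.19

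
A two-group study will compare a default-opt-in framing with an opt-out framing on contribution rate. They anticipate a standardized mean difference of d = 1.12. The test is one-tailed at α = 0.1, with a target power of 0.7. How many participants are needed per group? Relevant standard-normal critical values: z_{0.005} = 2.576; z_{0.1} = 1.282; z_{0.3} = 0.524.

For two independent groups with equal n: n = 2·((z_{α} + z_β) / d)².
z_{α} + z_β = 1.282 + 0.524 = 1.806.
n = 2 × (1.806 / 1.12)² = 2 × 1.612² = 2 × 2.60 = 5.2.
Round up to the next whole participant.

n = 6 per group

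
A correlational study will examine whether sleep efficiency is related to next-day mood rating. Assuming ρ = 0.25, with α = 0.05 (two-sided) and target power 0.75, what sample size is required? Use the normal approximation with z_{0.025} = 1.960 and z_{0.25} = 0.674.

Fisher's z: C = ½·ln((1+r)/(1−r)) = ½·ln(1.6667) = 0.2554.
n = ((z_{α/2} + z_β)/C)² + 3.
(1.960 + 0.674) / 0.2554 = 2.634 / 0.2554 = 10.313.
n = 10.313² + 3 = 106.36 + 3 = 109.4.
Round up.

n = 110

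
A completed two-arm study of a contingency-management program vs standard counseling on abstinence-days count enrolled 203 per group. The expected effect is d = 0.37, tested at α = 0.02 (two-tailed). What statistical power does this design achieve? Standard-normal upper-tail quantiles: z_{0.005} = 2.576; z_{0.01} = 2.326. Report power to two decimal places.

For two equal groups, power = Φ(d·√(n/2) − z_{α/2}).
d·√(n/2) = 0.37 × √(203/2) = 0.37 × 10.075 = 3.728.
z_β = 3.728 − 2.326 = 1.402.
Power = Φ(1.402) = 0.919.

power ≈ 0.92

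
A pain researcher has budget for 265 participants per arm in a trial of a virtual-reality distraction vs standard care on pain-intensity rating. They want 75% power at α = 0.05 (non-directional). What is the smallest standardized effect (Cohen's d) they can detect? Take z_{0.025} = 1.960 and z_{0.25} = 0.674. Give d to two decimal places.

For two independent groups of n = 265 each: d_min = (z_{α/2} + z_β)·√(2/n).
z-sum = 1.960 + 0.674 = 2.634.
d_min = 2.634 × √(2/265) = 2.634 × 0.0869 = 0.229.

d_min ≈ 0.23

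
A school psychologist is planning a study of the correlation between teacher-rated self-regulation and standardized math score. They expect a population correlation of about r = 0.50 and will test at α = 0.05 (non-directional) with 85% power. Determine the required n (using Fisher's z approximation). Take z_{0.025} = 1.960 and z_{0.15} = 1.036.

Fisher's z: C = ½·ln((1+r)/(1−r)) = ½·ln(3.0000) = 0.5493.
n = ((z_{α/2} + z_β)/C)² + 3.
(1.960 + 1.036) / 0.5493 = 2.996 / 0.5493 = 5.454.
n = 5.454² + 3 = 29.75 + 3 = 32.7.
Round up.

n = 33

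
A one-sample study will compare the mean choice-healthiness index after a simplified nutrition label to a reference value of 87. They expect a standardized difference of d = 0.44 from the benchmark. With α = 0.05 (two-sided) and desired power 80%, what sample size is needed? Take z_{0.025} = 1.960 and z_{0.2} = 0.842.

For a one-sample test: n = ((z_{α/2} + z_β) / d)².
z_{α/2} + z_β = 1.960 + 0.842 = 2.802.
n = (2.802 / 0.44)² = 6.368² = 40.55.
Round up.

n = 41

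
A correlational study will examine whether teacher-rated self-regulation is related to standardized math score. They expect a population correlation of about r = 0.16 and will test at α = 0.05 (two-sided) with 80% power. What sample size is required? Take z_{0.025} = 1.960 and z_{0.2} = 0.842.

n = 305

Fisher's z: C = ½·ln((1+r)/(1−r)) = ½·ln(1.3810) = 0.1614.
n = ((z_{α/2} + z_β)/C)² + 3.
(1.960 + 0.842) / 0.1614 = 2.802 / 0.1614 = 17.361.
n = 17.361² + 3 = 301.39 + 3 = 304.4.
Round up.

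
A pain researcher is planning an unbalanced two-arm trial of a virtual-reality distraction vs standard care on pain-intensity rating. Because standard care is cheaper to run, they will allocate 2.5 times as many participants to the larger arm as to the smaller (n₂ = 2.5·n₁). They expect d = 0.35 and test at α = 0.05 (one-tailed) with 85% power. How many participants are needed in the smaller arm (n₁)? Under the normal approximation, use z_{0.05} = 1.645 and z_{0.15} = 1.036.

n₁ = 83

With allocation ratio k = n₂/n₁ = 2.5, Var(x̄₁−x̄₂) = σ²(1/n₁ + 1/(k·n₁)) = σ²·(k+1)/(k·n₁).
So n₁ = (1 + 1/k)·((z_{α} + z_β)/d)² = 1.400 × (2.681/0.35)².
n₁ = 1.400 × 58.68 = 82.1.
Round up: n₁ = 83, giving n₂ = ⌈2.5 × 83⌉ = ⌈207.5⌉ = 208.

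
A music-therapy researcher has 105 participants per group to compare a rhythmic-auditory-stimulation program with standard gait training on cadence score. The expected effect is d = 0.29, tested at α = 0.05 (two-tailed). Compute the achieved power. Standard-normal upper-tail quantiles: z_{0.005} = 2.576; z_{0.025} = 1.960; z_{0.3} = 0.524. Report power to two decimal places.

power ≈ 0.56

For two equal groups, power = Φ(d·√(n/2) − z_{α/2}).
d·√(n/2) = 0.29 × √(105/2) = 0.29 × 7.246 = 2.101.
z_β = 2.101 − 1.960 = 0.141.
Power = Φ(0.141) = 0.556.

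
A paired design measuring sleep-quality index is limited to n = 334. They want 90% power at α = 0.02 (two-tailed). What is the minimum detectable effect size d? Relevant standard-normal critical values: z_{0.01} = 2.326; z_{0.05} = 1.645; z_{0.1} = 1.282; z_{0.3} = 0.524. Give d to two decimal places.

For a single sample (or paired design) of n = 334: d_min = (z_{α/2} + z_β)/√n.
z-sum = 2.326 + 1.282 = 3.608.
d_min = 3.608 / √334 = 3.608 / 18.276 = 0.197.

d_min ≈ 0.20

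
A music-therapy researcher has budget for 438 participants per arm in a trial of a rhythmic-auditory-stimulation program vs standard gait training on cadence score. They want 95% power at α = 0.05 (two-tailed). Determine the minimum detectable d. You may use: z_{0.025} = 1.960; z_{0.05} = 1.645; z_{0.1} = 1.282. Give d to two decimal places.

d_min ≈ 0.24

For two independent groups of n = 438 each: d_min = (z_{α/2} + z_β)·√(2/n).
z-sum = 1.960 + 1.645 = 3.605.
d_min = 3.605 × √(2/438) = 3.605 × 0.0676 = 0.244.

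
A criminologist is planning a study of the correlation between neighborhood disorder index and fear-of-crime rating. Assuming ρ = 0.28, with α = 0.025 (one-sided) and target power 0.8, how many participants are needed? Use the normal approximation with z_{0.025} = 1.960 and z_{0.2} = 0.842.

Fisher's z: C = ½·ln((1+r)/(1−r)) = ½·ln(1.7778) = 0.2877.
n = ((z_{α} + z_β)/C)² + 3.
(1.960 + 0.842) / 0.2877 = 2.802 / 0.2877 = 9.739.
n = 9.739² + 3 = 94.85 + 3 = 97.9.
Round up.

n = 98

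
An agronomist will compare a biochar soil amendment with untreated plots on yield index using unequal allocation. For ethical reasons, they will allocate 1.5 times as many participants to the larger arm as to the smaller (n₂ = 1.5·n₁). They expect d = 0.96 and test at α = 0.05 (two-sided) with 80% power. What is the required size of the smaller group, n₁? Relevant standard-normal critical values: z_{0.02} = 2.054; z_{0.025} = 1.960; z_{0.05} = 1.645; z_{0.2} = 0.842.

n₁ = 15

With allocation ratio k = n₂/n₁ = 1.5, Var(x̄₁−x̄₂) = σ²(1/n₁ + 1/(k·n₁)) = σ²·(k+1)/(k·n₁).
So n₁ = (1 + 1/k)·((z_{α/2} + z_β)/d)² = 1.667 × (2.802/0.96)².
n₁ = 1.667 × 8.52 = 14.2.
Round up: n₁ = 15, giving n₂ = ⌈1.5 × 15⌉ = ⌈22.5⌉ = 23.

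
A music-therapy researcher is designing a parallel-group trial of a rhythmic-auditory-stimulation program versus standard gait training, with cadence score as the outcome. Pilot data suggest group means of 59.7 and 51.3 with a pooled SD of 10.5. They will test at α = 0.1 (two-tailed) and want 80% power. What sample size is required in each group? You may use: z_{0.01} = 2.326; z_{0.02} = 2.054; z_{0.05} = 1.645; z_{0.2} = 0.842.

n = 20 per group

Cohen's d = |M₁ − M₂| / SD_pooled = |59.7 − 51.3| / 10.5 = 8.4 / 10.5 = 0.800.
For two independent groups with equal n: n = 2·((z_{α/2} + z_β) / d)².
z_{α/2} + z_β = 1.645 + 0.842 = 2.487.
n = 2 × (2.487 / 0.800)² = 2 × 3.109² = 2 × 9.66 = 19.3.
Round up to the next whole participant.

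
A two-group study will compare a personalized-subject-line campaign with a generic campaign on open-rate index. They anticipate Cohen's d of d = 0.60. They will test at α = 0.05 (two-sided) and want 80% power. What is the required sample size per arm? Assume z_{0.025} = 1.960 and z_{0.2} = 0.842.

For two independent groups with equal n: n = 2·((z_{α/2} + z_β) / d)².
z_{α/2} + z_β = 1.960 + 0.842 = 2.802.
n = 2 × (2.802 / 0.60)² = 2 × 4.670² = 2 × 21.81 = 43.6.
Round up to the next whole participant.

n = 44 per group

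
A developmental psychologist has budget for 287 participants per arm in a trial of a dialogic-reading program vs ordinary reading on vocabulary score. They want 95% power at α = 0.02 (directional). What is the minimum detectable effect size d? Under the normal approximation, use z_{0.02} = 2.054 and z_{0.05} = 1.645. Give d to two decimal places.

d_min ≈ 0.31

For two independent groups of n = 287 each: d_min = (z_{α} + z_β)·√(2/n).
z-sum = 2.054 + 1.645 = 3.699.
d_min = 3.699 × √(2/287) = 3.699 × 0.0835 = 0.309.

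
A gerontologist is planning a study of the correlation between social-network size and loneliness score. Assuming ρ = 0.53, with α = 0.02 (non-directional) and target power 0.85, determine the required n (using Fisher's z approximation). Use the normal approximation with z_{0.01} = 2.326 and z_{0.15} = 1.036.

n = 36

Fisher's z: C = ½·ln((1+r)/(1−r)) = ½·ln(3.2553) = 0.5901.
n = ((z_{α/2} + z_β)/C)² + 3.
(2.326 + 1.036) / 0.5901 = 3.362 / 0.5901 = 5.697.
n = 5.697² + 3 = 32.46 + 3 = 35.5.
Round up.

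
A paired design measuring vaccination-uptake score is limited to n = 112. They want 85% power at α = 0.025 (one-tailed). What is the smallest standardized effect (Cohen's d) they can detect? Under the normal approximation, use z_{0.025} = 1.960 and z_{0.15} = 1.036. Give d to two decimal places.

d_min ≈ 0.28

For a single sample (or paired design) of n = 112: d_min = (z_{α} + z_β)/√n.
z-sum = 1.960 + 1.036 = 2.996.
d_min = 2.996 / √112 = 2.996 / 10.583 = 0.283.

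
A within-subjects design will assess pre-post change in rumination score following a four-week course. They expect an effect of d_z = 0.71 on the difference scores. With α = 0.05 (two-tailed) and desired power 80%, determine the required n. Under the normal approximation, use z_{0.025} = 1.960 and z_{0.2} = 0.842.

For a paired (one-sample on differences) test: n = ((z_{α/2} + z_β) / d)².
z_{α/2} + z_β = 1.960 + 0.842 = 2.802.
n = (2.802 / 0.71)² = 3.946² = 15.57.
Round up.

n = 16 pairs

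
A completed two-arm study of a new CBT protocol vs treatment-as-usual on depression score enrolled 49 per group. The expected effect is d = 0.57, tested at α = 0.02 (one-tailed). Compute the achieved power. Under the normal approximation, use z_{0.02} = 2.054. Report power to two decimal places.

For two equal groups, power = Φ(d·√(n/2) − z_{α}).
d·√(n/2) = 0.57 × √(49/2) = 0.57 × 4.950 = 2.821.
z_β = 2.821 − 2.054 = 0.767.
Power = Φ(0.767) = 0.779.

power ≈ 0.78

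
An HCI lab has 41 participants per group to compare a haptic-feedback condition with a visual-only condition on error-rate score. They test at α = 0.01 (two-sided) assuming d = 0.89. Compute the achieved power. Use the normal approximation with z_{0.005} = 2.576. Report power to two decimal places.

power ≈ 0.93

For two equal groups, power = Φ(d·√(n/2) − z_{α/2}).
d·√(n/2) = 0.89 × √(41/2) = 0.89 × 4.528 = 4.030.
z_β = 4.030 − 2.576 = 1.454.
Power = Φ(1.454) = 0.927.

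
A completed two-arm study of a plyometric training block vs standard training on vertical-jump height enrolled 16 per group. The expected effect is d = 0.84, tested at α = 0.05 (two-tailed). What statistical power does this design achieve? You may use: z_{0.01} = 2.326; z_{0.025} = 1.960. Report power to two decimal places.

For two equal groups, power = Φ(d·√(n/2) − z_{α/2}).
d·√(n/2) = 0.84 × √(16/2) = 0.84 × 2.828 = 2.376.
z_β = 2.376 − 1.960 = 0.416.
Power = Φ(0.416) = 0.661.

power ≈ 0.66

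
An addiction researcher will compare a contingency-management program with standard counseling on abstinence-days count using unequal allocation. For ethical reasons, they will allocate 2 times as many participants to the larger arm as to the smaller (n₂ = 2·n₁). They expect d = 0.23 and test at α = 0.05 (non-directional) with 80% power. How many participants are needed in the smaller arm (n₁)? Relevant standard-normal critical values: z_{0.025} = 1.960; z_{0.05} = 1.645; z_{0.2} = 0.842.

With allocation ratio k = n₂/n₁ = 2, Var(x̄₁−x̄₂) = σ²(1/n₁ + 1/(k·n₁)) = σ²·(k+1)/(k·n₁).
So n₁ = (1 + 1/k)·((z_{α/2} + z_β)/d)² = 1.500 × (2.802/0.23)².
n₁ = 1.500 × 148.42 = 222.6.
Round up: n₁ = 223, giving n₂ = 2 × 223 = 446.

n₁ = 223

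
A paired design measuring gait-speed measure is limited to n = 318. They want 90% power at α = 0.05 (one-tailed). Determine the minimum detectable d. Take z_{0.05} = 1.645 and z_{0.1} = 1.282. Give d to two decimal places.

For a single sample (or paired design) of n = 318: d_min = (z_{α} + z_β)/√n.
z-sum = 1.645 + 1.282 = 2.927.
d_min = 2.927 / √318 = 2.927 / 17.833 = 0.164.

d_min ≈ 0.16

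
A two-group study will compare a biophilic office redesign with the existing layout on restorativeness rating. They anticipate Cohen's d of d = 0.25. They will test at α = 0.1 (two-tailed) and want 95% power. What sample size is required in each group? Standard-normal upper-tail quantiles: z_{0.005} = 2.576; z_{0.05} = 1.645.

n = 347 per group

For two independent groups with equal n: n = 2·((z_{α/2} + z_β) / d)².
z_{α/2} + z_β = 1.645 + 1.645 = 3.290.
n = 2 × (3.290 / 0.25)² = 2 × 13.160² = 2 × 173.19 = 346.4.
Round up to the next whole participant.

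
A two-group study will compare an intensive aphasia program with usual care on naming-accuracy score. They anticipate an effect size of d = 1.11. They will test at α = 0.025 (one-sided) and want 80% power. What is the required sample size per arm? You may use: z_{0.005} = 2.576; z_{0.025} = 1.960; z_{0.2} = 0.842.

For two independent groups with equal n: n = 2·((z_{α} + z_β) / d)².
z_{α} + z_β = 1.960 + 0.842 = 2.802.
n = 2 × (2.802 / 1.11)² = 2 × 2.524² = 2 × 6.37 = 12.7.
Round up to the next whole participant.

n = 13 per group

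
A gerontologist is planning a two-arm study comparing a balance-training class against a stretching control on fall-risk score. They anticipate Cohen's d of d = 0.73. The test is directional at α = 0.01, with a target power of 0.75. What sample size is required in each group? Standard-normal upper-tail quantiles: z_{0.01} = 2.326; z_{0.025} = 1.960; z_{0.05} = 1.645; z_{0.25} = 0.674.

For two independent groups with equal n: n = 2·((z_{α} + z_β) / d)².
z_{α} + z_β = 2.326 + 0.674 = 3.000.
n = 2 × (3.000 / 0.73)² = 2 × 4.110² = 2 × 16.89 = 33.8.
Round up to the next whole participant.

n = 34 per group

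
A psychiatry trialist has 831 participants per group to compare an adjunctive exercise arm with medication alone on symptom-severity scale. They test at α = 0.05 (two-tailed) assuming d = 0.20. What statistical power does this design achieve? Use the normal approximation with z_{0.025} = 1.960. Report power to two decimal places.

power ≈ 0.98

For two equal groups, power = Φ(d·√(n/2) − z_{α/2}).
d·√(n/2) = 0.20 × √(831/2) = 0.20 × 20.384 = 4.077.
z_β = 4.077 − 1.960 = 2.117.
Power = Φ(2.117) = 0.983.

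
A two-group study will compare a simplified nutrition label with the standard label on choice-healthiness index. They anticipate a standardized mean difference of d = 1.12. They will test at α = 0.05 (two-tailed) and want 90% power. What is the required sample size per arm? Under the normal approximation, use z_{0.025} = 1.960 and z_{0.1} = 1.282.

n = 17 per group

For two independent groups with equal n: n = 2·((z_{α/2} + z_β) / d)².
z_{α/2} + z_β = 1.960 + 1.282 = 3.242.
n = 2 × (3.242 / 1.12)² = 2 × 2.895² = 2 × 8.38 = 16.8.
Round up to the next whole participant.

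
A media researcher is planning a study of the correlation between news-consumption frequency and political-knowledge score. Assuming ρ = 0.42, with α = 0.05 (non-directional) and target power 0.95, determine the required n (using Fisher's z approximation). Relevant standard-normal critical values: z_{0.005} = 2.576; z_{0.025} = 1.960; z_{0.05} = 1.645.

n = 68

Fisher's z: C = ½·ln((1+r)/(1−r)) = ½·ln(2.4483) = 0.4477.
n = ((z_{α/2} + z_β)/C)² + 3.
(1.960 + 1.645) / 0.4477 = 3.605 / 0.4477 = 8.052.
n = 8.052² + 3 = 64.84 + 3 = 67.8.
Round up.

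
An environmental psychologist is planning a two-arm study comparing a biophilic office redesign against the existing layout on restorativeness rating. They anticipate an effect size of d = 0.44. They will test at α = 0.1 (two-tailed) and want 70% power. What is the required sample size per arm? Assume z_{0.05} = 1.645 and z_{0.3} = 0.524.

For two independent groups with equal n: n = 2·((z_{α/2} + z_β) / d)².
z_{α/2} + z_β = 1.645 + 0.524 = 2.169.
n = 2 × (2.169 / 0.44)² = 2 × 4.930² = 2 × 24.30 = 48.6.
Round up to the next whole participant.

n = 49 per group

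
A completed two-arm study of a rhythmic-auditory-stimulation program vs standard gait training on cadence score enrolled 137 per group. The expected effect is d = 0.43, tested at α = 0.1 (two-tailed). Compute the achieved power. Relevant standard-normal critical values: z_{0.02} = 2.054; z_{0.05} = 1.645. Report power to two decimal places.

For two equal groups, power = Φ(d·√(n/2) − z_{α/2}).
d·√(n/2) = 0.43 × √(137/2) = 0.43 × 8.276 = 3.559.
z_β = 3.559 − 1.645 = 1.914.
Power = Φ(1.914) = 0.972.

power ≈ 0.97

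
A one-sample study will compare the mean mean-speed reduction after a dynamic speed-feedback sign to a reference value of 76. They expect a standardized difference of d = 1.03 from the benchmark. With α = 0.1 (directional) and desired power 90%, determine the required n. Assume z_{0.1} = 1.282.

For a one-sample test: n = ((z_{α} + z_β) / d)².
z_{α} + z_β = 1.282 + 1.282 = 2.564.
n = (2.564 / 1.03)² = 2.489² = 6.20.
Round up.

n = 7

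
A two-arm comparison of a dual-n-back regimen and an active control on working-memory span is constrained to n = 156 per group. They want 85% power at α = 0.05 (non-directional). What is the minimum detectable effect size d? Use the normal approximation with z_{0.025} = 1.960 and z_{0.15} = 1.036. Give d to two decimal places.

d_min ≈ 0.34

For two independent groups of n = 156 each: d_min = (z_{α/2} + z_β)·√(2/n).
z-sum = 1.960 + 1.036 = 2.996.
d_min = 2.996 × √(2/156) = 2.996 × 0.1132 = 0.339.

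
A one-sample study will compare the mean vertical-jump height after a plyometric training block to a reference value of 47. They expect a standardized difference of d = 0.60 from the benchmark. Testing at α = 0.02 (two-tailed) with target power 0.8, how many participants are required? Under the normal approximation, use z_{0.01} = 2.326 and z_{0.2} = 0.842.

For a one-sample test: n = ((z_{α/2} + z_β) / d)².
z_{α/2} + z_β = 2.326 + 0.842 = 3.168.
n = (3.168 / 0.60)² = 5.280² = 27.88.
Round up.

n = 28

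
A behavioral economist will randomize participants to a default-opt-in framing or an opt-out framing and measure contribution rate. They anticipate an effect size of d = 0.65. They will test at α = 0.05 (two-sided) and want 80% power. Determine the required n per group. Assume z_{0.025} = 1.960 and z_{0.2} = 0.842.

n = 38 per group

For two independent groups with equal n: n = 2·((z_{α/2} + z_β) / d)².
z_{α/2} + z_β = 1.960 + 0.842 = 2.802.
n = 2 × (2.802 / 0.65)² = 2 × 4.311² = 2 × 18.58 = 37.2.
Round up to the next whole participant.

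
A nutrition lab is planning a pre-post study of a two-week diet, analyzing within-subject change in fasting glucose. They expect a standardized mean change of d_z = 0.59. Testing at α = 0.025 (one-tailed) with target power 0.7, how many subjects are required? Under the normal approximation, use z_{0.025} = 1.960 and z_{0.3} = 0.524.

n = 18 pairs

For a paired (one-sample on differences) test: n = ((z_{α} + z_β) / d)².
z_{α} + z_β = 1.960 + 0.524 = 2.484.
n = (2.484 / 0.59)² = 4.210² = 17.73.
Round up.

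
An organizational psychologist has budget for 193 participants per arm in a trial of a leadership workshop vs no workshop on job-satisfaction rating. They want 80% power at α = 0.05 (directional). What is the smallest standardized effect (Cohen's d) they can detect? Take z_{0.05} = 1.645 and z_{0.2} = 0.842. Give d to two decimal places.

d_min ≈ 0.25

For two independent groups of n = 193 each: d_min = (z_{α} + z_β)·√(2/n).
z-sum = 1.645 + 0.842 = 2.487.
d_min = 2.487 × √(2/193) = 2.487 × 0.1018 = 0.253.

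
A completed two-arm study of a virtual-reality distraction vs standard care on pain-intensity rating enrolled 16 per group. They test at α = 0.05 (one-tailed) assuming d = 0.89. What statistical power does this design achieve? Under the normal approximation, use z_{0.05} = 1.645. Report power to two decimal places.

power ≈ 0.81

For two equal groups, power = Φ(d·√(n/2) − z_{α}).
d·√(n/2) = 0.89 × √(16/2) = 0.89 × 2.828 = 2.517.
z_β = 2.517 − 1.645 = 0.872.
Power = Φ(0.872) = 0.808.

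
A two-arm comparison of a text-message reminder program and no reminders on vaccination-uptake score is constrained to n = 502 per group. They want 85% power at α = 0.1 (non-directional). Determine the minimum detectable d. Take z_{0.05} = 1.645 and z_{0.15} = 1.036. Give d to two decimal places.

d_min ≈ 0.17

For two independent groups of n = 502 each: d_min = (z_{α/2} + z_β)·√(2/n).
z-sum = 1.645 + 1.036 = 2.681.
d_min = 2.681 × √(2/502) = 2.681 × 0.0631 = 0.169.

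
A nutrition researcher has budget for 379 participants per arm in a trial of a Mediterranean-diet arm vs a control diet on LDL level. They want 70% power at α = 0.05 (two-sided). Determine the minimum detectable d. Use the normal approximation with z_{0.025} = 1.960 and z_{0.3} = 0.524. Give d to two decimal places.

d_min ≈ 0.18

For two independent groups of n = 379 each: d_min = (z_{α/2} + z_β)·√(2/n).
z-sum = 1.960 + 0.524 = 2.484.
d_min = 2.484 × √(2/379) = 2.484 × 0.0726 = 0.180.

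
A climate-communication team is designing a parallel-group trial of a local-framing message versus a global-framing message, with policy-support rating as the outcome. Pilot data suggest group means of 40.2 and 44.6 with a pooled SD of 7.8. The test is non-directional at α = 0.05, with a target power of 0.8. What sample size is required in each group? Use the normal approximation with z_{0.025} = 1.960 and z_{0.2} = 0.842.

Cohen's d = |M₁ − M₂| / SD_pooled = |40.2 − 44.6| / 7.8 = 4.4 / 7.8 = 0.564.
For two independent groups with equal n: n = 2·((z_{α/2} + z_β) / d)².
z_{α/2} + z_β = 1.960 + 0.842 = 2.802.
n = 2 × (2.802 / 0.564)² = 2 × 4.968² = 2 × 24.68 = 49.4.
Round up to the next whole participant.

n = 50 per group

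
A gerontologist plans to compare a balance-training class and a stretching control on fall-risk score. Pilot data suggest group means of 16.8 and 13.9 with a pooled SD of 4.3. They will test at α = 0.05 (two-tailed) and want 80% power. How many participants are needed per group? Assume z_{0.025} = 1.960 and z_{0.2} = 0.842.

Cohen's d = |M₁ − M₂| / SD_pooled = |16.8 − 13.9| / 4.3 = 2.9 / 4.3 = 0.674.
For two independent groups with equal n: n = 2·((z_{α/2} + z_β) / d)².
z_{α/2} + z_β = 1.960 + 0.842 = 2.802.
n = 2 × (2.802 / 0.674)² = 2 × 4.157² = 2 × 17.28 = 34.6.
Round up to the next whole participant.

n = 35 per group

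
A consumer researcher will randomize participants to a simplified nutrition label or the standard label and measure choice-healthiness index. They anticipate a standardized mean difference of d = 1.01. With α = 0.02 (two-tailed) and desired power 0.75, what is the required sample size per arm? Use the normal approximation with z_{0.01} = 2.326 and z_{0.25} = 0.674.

n = 18 per group

For two independent groups with equal n: n = 2·((z_{α/2} + z_β) / d)².
z_{α/2} + z_β = 2.326 + 0.674 = 3.000.
n = 2 × (3.000 / 1.01)² = 2 × 2.970² = 2 × 8.82 = 17.6.
Round up to the next whole participant.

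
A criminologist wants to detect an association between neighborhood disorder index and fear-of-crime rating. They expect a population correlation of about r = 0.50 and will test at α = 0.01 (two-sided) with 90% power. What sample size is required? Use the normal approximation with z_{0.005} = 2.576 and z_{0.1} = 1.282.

n = 53

Fisher's z: C = ½·ln((1+r)/(1−r)) = ½·ln(3.0000) = 0.5493.
n = ((z_{α/2} + z_β)/C)² + 3.
(2.576 + 1.282) / 0.5493 = 3.858 / 0.5493 = 7.023.
n = 7.023² + 3 = 49.33 + 3 = 52.3.
Round up.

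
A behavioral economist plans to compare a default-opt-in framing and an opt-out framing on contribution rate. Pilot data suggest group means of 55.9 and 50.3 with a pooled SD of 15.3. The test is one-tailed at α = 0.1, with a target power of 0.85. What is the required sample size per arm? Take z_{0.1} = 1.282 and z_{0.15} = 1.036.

n = 81 per group

Cohen's d = |M₁ − M₂| / SD_pooled = |55.9 − 50.3| / 15.3 = 5.6 / 15.3 = 0.366.
For two independent groups with equal n: n = 2·((z_{α} + z_β) / d)².
z_{α} + z_β = 1.282 + 1.036 = 2.318.
n = 2 × (2.318 / 0.366)² = 2 × 6.333² = 2 × 40.11 = 80.2.
Round up to the next whole participant.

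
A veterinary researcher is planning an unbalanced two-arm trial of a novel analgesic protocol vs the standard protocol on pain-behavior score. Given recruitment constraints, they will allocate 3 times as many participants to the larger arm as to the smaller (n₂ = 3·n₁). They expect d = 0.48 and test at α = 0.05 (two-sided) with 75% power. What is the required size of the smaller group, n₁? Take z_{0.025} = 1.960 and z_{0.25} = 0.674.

With allocation ratio k = n₂/n₁ = 3, Var(x̄₁−x̄₂) = σ²(1/n₁ + 1/(k·n₁)) = σ²·(k+1)/(k·n₁).
So n₁ = (1 + 1/k)·((z_{α/2} + z_β)/d)² = 1.333 × (2.634/0.48)².
n₁ = 1.333 × 30.11 = 40.2.
Round up: n₁ = 41, giving n₂ = 3 × 41 = 123.

n₁ = 41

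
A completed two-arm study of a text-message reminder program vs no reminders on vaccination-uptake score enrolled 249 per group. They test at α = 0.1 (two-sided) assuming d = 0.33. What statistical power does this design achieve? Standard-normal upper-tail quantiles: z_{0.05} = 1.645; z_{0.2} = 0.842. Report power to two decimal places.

For two equal groups, power = Φ(d·√(n/2) − z_{α/2}).
d·√(n/2) = 0.33 × √(249/2) = 0.33 × 11.158 = 3.682.
z_β = 3.682 − 1.645 = 2.037.
Power = Φ(2.037) = 0.979.

power ≈ 0.98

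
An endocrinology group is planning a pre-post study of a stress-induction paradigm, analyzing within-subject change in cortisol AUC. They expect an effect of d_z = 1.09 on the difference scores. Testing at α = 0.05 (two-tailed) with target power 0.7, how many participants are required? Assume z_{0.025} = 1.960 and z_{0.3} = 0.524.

n = 6 pairs

For a paired (one-sample on differences) test: n = ((z_{α/2} + z_β) / d)².
z_{α/2} + z_β = 1.960 + 0.524 = 2.484.
n = (2.484 / 1.09)² = 2.279² = 5.19.
Round up.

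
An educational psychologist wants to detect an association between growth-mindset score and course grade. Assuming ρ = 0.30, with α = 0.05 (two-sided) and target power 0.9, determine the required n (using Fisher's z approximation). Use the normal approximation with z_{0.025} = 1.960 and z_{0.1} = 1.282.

n = 113

Fisher's z: C = ½·ln((1+r)/(1−r)) = ½·ln(1.8571) = 0.3095.
n = ((z_{α/2} + z_β)/C)² + 3.
(1.960 + 1.282) / 0.3095 = 3.242 / 0.3095 = 10.475.
n = 10.475² + 3 = 109.72 + 3 = 112.7.
Round up.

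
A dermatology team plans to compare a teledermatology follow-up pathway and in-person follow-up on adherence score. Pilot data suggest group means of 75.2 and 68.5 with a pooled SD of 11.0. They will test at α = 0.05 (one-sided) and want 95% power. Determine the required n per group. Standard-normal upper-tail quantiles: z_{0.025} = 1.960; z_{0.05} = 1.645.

Cohen's d = |M₁ − M₂| / SD_pooled = |75.2 − 68.5| / 11.0 = 6.7 / 11.0 = 0.609.
For two independent groups with equal n: n = 2·((z_{α} + z_β) / d)².
z_{α} + z_β = 1.645 + 1.645 = 3.290.
n = 2 × (3.290 / 0.609)² = 2 × 5.402² = 2 × 29.18 = 58.4.
Round up to the next whole participant.

n = 59 per group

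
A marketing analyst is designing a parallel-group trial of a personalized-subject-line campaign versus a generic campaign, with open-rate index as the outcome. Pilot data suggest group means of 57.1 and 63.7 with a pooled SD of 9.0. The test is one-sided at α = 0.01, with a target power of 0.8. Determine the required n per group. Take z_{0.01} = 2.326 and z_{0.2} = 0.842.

n = 38 per group

Cohen's d = |M₁ − M₂| / SD_pooled = |57.1 − 63.7| / 9.0 = 6.6 / 9.0 = 0.733.
For two independent groups with equal n: n = 2·((z_{α} + z_β) / d)².
z_{α} + z_β = 2.326 + 0.842 = 3.168.
n = 2 × (3.168 / 0.733)² = 2 × 4.322² = 2 × 18.68 = 37.4.
Round up to the next whole participant.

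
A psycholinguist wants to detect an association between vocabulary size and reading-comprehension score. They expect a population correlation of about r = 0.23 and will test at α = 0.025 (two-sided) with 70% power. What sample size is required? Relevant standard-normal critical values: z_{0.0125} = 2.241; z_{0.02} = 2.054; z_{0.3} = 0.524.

n = 143

Fisher's z: C = ½·ln((1+r)/(1−r)) = ½·ln(1.5974) = 0.2342.
n = ((z_{α/2} + z_β)/C)² + 3.
(2.241 + 0.524) / 0.2342 = 2.765 / 0.2342 = 11.806.
n = 11.806² + 3 = 139.39 + 3 = 142.4.
Round up.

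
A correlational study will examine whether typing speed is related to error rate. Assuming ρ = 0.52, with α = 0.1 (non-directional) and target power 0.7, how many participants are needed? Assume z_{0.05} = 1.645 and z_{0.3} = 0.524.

Fisher's z: C = ½·ln((1+r)/(1−r)) = ½·ln(3.1667) = 0.5763.
n = ((z_{α/2} + z_β)/C)² + 3.
(1.645 + 0.524) / 0.5763 = 2.169 / 0.5763 = 3.764.
n = 3.764² + 3 = 14.17 + 3 = 17.2.
Round up.

n = 18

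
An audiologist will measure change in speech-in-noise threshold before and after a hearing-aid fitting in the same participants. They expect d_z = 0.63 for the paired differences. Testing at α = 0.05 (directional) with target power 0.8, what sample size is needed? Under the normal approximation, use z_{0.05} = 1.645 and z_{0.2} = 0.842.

n = 16 pairs

For a paired (one-sample on differences) test: n = ((z_{α} + z_β) / d)².
z_{α} + z_β = 1.645 + 0.842 = 2.487.
n = (2.487 / 0.63)² = 3.948² = 15.58.
Round up.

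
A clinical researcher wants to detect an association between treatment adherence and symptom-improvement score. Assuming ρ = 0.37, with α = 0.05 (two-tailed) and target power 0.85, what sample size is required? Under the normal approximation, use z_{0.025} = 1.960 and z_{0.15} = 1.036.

Fisher's z: C = ½·ln((1+r)/(1−r)) = ½·ln(2.1746) = 0.3884.
n = ((z_{α/2} + z_β)/C)² + 3.
(1.960 + 1.036) / 0.3884 = 2.996 / 0.3884 = 7.714.
n = 7.714² + 3 = 59.50 + 3 = 62.5.
Round up.

n = 63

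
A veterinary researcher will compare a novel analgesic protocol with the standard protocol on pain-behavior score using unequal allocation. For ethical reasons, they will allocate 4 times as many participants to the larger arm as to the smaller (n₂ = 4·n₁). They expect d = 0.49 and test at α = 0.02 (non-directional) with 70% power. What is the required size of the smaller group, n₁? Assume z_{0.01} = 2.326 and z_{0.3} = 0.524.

With allocation ratio k = n₂/n₁ = 4, Var(x̄₁−x̄₂) = σ²(1/n₁ + 1/(k·n₁)) = σ²·(k+1)/(k·n₁).
So n₁ = (1 + 1/k)·((z_{α/2} + z_β)/d)² = 1.250 × (2.850/0.49)².
n₁ = 1.250 × 33.83 = 42.3.
Round up: n₁ = 43, giving n₂ = 4 × 43 = 172.

n₁ = 43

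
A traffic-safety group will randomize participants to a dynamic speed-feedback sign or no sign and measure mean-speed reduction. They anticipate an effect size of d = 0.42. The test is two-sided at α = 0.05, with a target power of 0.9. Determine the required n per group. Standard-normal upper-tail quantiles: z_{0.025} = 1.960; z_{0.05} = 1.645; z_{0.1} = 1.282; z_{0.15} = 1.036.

For two independent groups with equal n: n = 2·((z_{α/2} + z_β) / d)².
z_{α/2} + z_β = 1.960 + 1.282 = 3.242.
n = 2 × (3.242 / 0.42)² = 2 × 7.719² = 2 × 59.58 = 119.2.
Round up to the next whole participant.

n = 120 per group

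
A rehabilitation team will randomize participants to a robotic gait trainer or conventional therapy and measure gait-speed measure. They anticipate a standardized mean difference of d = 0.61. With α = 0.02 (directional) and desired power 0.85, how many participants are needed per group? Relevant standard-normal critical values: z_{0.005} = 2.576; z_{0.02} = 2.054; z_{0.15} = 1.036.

n = 52 per group

For two independent groups with equal n: n = 2·((z_{α} + z_β) / d)².
z_{α} + z_β = 2.054 + 1.036 = 3.090.
n = 2 × (3.090 / 0.61)² = 2 × 5.066² = 2 × 25.66 = 51.3.
Round up to the next whole participant.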